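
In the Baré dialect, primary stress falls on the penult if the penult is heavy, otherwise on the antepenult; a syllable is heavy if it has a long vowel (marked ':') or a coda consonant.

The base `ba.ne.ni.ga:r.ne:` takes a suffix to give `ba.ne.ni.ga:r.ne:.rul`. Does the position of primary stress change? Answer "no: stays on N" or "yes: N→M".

yes: 4→5

Base `ba.ne.ni.ga:r.ne:` (5 syllables):
  Weights: 3 ni L, 4 ga:r H, 5 ne: H.
  The penult (syllable 4, ga:r) is heavy, so it takes stress.
  → primary stress on syllable 4.
Suffixed `ba.ne.ni.ga:r.ne:.rul` (6 syllables):
  Weights: 4 ga:r H, 5 ne: H, 6 rul H.
  The penult (syllable 5, ne:) is heavy, so it takes stress.
  → primary stress on syllable 5.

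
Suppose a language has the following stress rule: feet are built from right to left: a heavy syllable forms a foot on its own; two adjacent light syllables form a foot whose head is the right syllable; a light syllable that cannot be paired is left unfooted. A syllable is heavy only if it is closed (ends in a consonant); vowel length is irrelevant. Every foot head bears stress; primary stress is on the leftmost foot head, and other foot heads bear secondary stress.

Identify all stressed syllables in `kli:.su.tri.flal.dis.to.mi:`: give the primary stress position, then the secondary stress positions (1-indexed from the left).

Weights: 1 kli: L, 2 su L, 3 tri L, 4 flal H, 5 dis H, 6 to L, 7 mi: L.
Parse right to left (heavy = foot alone; LL = one foot; stranded L unfooted): kli: (su.ˈtri) (ˈflal) (ˈdis) (to.ˈmi:).
Foot heads: 3, 4, 5, 7.
Primary stress on the leftmost head = syllable 3.
Secondary stress on 4, 5, 7: kli:.su.ˈtri.ˌflal.ˌdis.to.ˌmi:.

primary 3, secondary 4, 5, 7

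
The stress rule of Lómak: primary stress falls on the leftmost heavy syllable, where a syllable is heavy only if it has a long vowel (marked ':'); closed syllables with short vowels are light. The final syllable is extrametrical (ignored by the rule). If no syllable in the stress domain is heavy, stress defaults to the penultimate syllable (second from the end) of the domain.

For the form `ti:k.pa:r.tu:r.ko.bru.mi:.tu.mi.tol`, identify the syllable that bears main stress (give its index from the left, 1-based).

The final syllable (9, tol) is extrametrical; the stress domain is syllables 1–8.
Weights: 1 ti:k H, 2 pa:r H, 3 tu:r H, 4 ko L, 5 bru L, 6 mi: H, 7 tu L, 8 mi L.
Heavy syllables in the domain: 1, 2, 3, 6. The leftmost is syllable 1 (ti:k).
Primary stress: syllable 1 → ˈti:k.pa:r.tu:r.ko.bru.mi:.tu.mi.tol.

1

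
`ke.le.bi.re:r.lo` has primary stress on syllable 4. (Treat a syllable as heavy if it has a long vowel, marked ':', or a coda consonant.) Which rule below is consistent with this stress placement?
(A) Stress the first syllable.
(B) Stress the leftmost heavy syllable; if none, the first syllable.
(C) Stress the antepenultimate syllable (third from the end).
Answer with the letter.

B

Rule A → syllable 1 (observed: 4).
Rule B → syllable 4 ✓.
Rule C → syllable 3 (observed: 4).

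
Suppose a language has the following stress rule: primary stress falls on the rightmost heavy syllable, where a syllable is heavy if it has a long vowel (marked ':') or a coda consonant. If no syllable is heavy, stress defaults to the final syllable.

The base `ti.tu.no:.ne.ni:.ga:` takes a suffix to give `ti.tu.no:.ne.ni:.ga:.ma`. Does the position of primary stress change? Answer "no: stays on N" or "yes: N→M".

Base `ti.tu.no:.ne.ni:.ga:` (6 syllables):
  Weights: 1 ti L, 2 tu L, 3 no: H, 4 ne L, 5 ni: H, 6 ga: H.
  Heavy syllables in the domain: 3, 5, 6. The rightmost is syllable 6 (ga:).
  → primary stress on syllable 6.
Suffixed `ti.tu.no:.ne.ni:.ga:.ma` (7 syllables):
  Weights: 1 ti L, 2 tu L, 3 no: H, 4 ne L, 5 ni: H, 6 ga: H, 7 ma L.
  Heavy syllables in the domain: 3, 5, 6. The rightmost is syllable 6 (ga:).
  → primary stress on syllable 6.

no: stays on 6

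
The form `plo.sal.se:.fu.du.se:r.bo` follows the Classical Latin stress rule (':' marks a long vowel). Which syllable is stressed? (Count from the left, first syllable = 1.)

Classical Latin: stress the penult if heavy (long vowel or closed), else the antepenult.
Weights: 5 du L, 6 se:r H, 7 bo L.
The penult (syllable 6, se:r) is heavy, so it takes stress.
Stress on syllable 6: plo.sal.se:.fu.du.ˈse:r.bo.

6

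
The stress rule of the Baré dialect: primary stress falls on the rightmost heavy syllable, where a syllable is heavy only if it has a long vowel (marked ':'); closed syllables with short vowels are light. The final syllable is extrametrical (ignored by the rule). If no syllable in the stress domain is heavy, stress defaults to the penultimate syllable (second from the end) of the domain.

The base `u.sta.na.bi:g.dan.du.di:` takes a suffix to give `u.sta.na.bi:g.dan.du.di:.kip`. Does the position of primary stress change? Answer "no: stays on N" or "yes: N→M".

yes: 4→7

Base `u.sta.na.bi:g.dan.du.di:` (7 syllables):
  The final syllable (7, di:) is extrametrical; the stress domain is syllables 1–6.
  Weights: 1 u L, 2 sta L, 3 na L, 4 bi:g H, 5 dan L, 6 du L.
  Heavy syllables in the domain: 4. The rightmost is syllable 4 (bi:g).
  → primary stress on syllable 4.
Suffixed `u.sta.na.bi:g.dan.du.di:.kip` (8 syllables):
  The final syllable (8, kip) is extrametrical; the stress domain is syllables 1–7.
  Weights: 1 u L, 2 sta L, 3 na L, 4 bi:g H, 5 dan L, 6 du L, 7 di: H.
  Heavy syllables in the domain: 4, 7. The rightmost is syllable 7 (di:).
  → primary stress on syllable 7.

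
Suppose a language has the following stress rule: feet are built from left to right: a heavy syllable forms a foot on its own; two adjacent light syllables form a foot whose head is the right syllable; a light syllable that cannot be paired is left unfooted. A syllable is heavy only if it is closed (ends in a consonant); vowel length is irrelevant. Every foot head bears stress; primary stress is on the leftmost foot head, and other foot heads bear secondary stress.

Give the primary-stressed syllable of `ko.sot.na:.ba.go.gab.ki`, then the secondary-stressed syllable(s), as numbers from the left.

primary 2, secondary 4, 6

Weights: 1 ko L, 2 sot H, 3 na: L, 4 ba L, 5 go L, 6 gab H, 7 ki L.
Parse left to right (heavy = foot alone; LL = one foot; stranded L unfooted): ko (ˈsot) (na:.ˈba) go (ˈgab) ki.
Foot heads: 2, 4, 6.
Primary stress on the leftmost head = syllable 2.
Secondary stress on 4, 6: ko.ˈsot.na:.ˌba.go.ˌgab.ki.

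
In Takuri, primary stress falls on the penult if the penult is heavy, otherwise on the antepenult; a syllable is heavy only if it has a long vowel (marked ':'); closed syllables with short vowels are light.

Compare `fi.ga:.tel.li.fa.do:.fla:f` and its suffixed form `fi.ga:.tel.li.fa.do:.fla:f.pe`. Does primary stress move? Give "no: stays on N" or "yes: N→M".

yes: 6→7

Base `fi.ga:.tel.li.fa.do:.fla:f` (7 syllables):
  Weights: 5 fa L, 6 do: H, 7 fla:f H.
  The penult (syllable 6, do:) is heavy, so it takes stress.
  → primary stress on syllable 6.
Suffixed `fi.ga:.tel.li.fa.do:.fla:f.pe` (8 syllables):
  Weights: 6 do: H, 7 fla:f H, 8 pe L.
  The penult (syllable 7, fla:f) is heavy, so it takes stress.
  → primary stress on syllable 7.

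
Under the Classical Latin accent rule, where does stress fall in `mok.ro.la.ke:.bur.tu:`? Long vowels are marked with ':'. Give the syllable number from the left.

5

Classical Latin: stress the penult if heavy (long vowel or closed), else the antepenult.
Weights: 4 ke: H, 5 bur H, 6 tu: H.
The penult (syllable 5, bur) is heavy, so it takes stress.
Stress on syllable 5: mok.ro.la.ke:.ˈbur.tu:.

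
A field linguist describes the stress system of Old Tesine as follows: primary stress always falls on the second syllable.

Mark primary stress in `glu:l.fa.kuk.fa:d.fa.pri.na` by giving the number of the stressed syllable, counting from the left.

The word has 7 syllables; the second syllable is syllable 2 (fa).
Primary stress: syllable 2 → glu:l.ˈfa.kuk.fa:d.fa.pri.na.

2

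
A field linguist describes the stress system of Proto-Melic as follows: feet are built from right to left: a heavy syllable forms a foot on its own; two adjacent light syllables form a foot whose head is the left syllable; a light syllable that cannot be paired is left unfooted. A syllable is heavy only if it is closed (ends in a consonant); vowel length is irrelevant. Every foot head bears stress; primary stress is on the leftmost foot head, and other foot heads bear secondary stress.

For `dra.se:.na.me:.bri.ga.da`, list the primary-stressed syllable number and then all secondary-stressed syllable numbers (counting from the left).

primary 2, secondary 4, 6

Weights: 1 dra L, 2 se: L, 3 na L, 4 me: L, 5 bri L, 6 ga L, 7 da L.
Parse right to left (heavy = foot alone; LL = one foot; stranded L unfooted): dra (ˈse:.na) (ˈme:.bri) (ˈga.da).
Foot heads: 2, 4, 6.
Primary stress on the leftmost head = syllable 2.
Secondary stress on 4, 6: dra.ˈse:.na.ˌme:.bri.ˌga.da.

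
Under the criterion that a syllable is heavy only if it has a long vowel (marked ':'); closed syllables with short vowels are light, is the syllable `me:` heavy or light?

`me:`: long vowel, open (no coda). Long vowel → heavy.

heavy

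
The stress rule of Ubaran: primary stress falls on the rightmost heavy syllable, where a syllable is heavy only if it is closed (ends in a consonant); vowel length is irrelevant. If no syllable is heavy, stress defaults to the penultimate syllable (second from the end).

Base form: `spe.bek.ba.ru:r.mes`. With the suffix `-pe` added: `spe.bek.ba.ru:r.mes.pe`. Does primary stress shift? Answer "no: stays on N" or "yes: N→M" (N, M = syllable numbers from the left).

no: stays on 5

Base `spe.bek.ba.ru:r.mes` (5 syllables):
  Weights: 1 spe L, 2 bek H, 3 ba L, 4 ru:r H, 5 mes H.
  Heavy syllables in the domain: 2, 4, 5. The rightmost is syllable 5 (mes).
  → primary stress on syllable 5.
Suffixed `spe.bek.ba.ru:r.mes.pe` (6 syllables):
  Weights: 1 spe L, 2 bek H, 3 ba L, 4 ru:r H, 5 mes H, 6 pe L.
  Heavy syllables in the domain: 2, 4, 5. The rightmost is syllable 5 (mes).
  → primary stress on syllable 5.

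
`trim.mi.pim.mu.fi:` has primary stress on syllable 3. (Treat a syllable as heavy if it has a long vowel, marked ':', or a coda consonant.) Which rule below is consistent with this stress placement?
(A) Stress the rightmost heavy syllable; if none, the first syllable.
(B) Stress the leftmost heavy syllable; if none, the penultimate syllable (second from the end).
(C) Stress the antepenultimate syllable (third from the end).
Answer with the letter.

Rule A → syllable 5 (observed: 3).
Rule B → syllable 1 (observed: 3).
Rule C → syllable 3 ✓.

C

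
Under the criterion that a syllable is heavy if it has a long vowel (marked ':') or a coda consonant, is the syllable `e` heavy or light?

`e`: short vowel, open (no coda). Short vowel, open → light.

light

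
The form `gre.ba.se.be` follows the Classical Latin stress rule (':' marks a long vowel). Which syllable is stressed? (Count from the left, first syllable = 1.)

Classical Latin: stress the penult if heavy (long vowel or closed), else the antepenult.
Weights: 2 ba L, 3 se L, 4 be L.
The penult (syllable 3, se) is light, so stress falls on the antepenult (syllable 2, ba).
Stress on syllable 2: gre.ˈba.se.be.

2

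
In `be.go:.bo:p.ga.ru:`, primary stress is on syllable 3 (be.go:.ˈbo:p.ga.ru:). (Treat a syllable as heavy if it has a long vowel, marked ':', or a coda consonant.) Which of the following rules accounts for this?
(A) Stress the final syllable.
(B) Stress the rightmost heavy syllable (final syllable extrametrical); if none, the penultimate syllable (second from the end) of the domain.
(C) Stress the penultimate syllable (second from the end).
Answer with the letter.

B

Rule A → syllable 5 (observed: 3).
Rule B → syllable 3 ✓.
Rule C → syllable 4 (observed: 3).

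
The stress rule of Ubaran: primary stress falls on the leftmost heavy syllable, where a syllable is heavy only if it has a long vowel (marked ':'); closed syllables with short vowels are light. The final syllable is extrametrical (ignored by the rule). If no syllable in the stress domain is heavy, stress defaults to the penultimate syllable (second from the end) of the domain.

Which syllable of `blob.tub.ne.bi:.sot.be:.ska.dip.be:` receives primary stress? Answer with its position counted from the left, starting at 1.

4

The final syllable (9, be:) is extrametrical; the stress domain is syllables 1–8.
Weights: 1 blob L, 2 tub L, 3 ne L, 4 bi: H, 5 sot L, 6 be: H, 7 ska L, 8 dip L.
Heavy syllables in the domain: 4, 6. The leftmost is syllable 4 (bi:).
Primary stress: syllable 4 → blob.tub.ne.ˈbi:.sot.be:.ska.dip.be:.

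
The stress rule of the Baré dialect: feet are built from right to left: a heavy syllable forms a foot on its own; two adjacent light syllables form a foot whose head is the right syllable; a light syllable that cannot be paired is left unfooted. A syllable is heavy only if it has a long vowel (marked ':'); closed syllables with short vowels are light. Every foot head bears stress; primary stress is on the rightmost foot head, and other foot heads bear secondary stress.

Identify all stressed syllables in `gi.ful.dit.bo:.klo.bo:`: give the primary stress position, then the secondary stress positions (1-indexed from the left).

primary 6, secondary 3, 4

Weights: 1 gi L, 2 ful L, 3 dit L, 4 bo: H, 5 klo L, 6 bo: H.
Parse right to left (heavy = foot alone; LL = one foot; stranded L unfooted): gi (ful.ˈdit) (ˈbo:) klo (ˈbo:).
Foot heads: 3, 4, 6.
Primary stress on the rightmost head = syllable 6.
Secondary stress on 3, 4: gi.ful.ˌdit.ˌbo:.klo.ˈbo:.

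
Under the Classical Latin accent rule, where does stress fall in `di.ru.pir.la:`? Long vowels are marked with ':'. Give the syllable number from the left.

Classical Latin: stress the penult if heavy (long vowel or closed), else the antepenult.
Weights: 2 ru L, 3 pir H, 4 la: H.
The penult (syllable 3, pir) is heavy, so it takes stress.
Stress on syllable 3: di.ru.ˈpir.la:.

3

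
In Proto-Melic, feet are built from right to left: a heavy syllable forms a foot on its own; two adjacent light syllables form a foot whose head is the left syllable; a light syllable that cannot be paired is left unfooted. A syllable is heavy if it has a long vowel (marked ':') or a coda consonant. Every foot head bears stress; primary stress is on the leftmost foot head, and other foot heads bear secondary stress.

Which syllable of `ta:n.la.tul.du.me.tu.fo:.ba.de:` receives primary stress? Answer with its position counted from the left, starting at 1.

Weights: 1 ta:n H, 2 la L, 3 tul H, 4 du L, 5 me L, 6 tu L, 7 fo: H, 8 ba L, 9 de: H.
Parse right to left (heavy = foot alone; LL = one foot; stranded L unfooted): (ˈta:n) la (ˈtul) du (ˈme.tu) (ˈfo:) ba (ˈde:).
Foot heads: 1, 3, 5, 7, 9.
Primary stress on the leftmost head = syllable 1.
Primary stress: syllable 1 → ˈta:n.la.tul.du.me.tu.fo:.ba.de:.

1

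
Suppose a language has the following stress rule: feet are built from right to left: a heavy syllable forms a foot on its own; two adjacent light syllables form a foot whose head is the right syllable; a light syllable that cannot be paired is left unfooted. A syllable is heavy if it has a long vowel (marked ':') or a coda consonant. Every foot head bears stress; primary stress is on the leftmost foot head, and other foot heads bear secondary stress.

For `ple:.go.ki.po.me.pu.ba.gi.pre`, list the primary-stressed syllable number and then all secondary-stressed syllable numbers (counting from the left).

Weights: 1 ple: H, 2 go L, 3 ki L, 4 po L, 5 me L, 6 pu L, 7 ba L, 8 gi L, 9 pre L.
Parse right to left (heavy = foot alone; LL = one foot; stranded L unfooted): (ˈple:) (go.ˈki) (po.ˈme) (pu.ˈba) (gi.ˈpre).
Foot heads: 1, 3, 5, 7, 9.
Primary stress on the leftmost head = syllable 1.
Secondary stress on 3, 5, 7, 9: ˈple:.go.ˌki.po.ˌme.pu.ˌba.gi.ˌpre.

primary 1, secondary 3, 5, 7, 9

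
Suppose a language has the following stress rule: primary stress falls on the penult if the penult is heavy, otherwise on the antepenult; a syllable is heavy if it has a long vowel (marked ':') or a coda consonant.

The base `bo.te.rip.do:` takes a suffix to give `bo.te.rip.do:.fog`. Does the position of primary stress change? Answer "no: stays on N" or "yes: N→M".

yes: 3→4

Base `bo.te.rip.do:` (4 syllables):
  Weights: 2 te L, 3 rip H, 4 do: H.
  The penult (syllable 3, rip) is heavy, so it takes stress.
  → primary stress on syllable 3.
Suffixed `bo.te.rip.do:.fog` (5 syllables):
  Weights: 3 rip H, 4 do: H, 5 fog H.
  The penult (syllable 4, do:) is heavy, so it takes stress.
  → primary stress on syllable 4.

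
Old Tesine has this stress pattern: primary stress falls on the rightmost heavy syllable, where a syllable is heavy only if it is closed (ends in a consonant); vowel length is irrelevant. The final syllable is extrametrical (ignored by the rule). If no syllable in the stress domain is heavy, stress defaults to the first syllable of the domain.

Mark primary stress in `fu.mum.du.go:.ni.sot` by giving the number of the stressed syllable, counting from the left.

The final syllable (6, sot) is extrametrical; the stress domain is syllables 1–5.
Weights: 1 fu L, 2 mum H, 3 du L, 4 go: L, 5 ni L.
Heavy syllables in the domain: 2. The rightmost is syllable 2 (mum).
Primary stress: syllable 2 → fu.ˈmum.du.go:.ni.sot.

2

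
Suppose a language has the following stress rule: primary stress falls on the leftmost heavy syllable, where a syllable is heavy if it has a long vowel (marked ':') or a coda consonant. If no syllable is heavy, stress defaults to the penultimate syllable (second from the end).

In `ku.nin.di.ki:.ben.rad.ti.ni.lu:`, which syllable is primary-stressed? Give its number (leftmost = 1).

Weights: 1 ku L, 2 nin H, 3 di L, 4 ki: H, 5 ben H, 6 rad H, 7 ti L, 8 ni L, 9 lu: H.
Heavy syllables in the domain: 2, 4, 5, 6, 9. The leftmost is syllable 2 (nin).
Primary stress: syllable 2 → ku.ˈnin.di.ki:.ben.rad.ti.ni.lu:.

2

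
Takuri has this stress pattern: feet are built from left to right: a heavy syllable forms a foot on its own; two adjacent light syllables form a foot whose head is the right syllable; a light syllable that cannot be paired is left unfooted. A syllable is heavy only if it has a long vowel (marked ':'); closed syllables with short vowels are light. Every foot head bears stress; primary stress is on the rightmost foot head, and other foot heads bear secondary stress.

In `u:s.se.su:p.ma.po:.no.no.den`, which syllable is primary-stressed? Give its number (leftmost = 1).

7

Weights: 1 u:s H, 2 se L, 3 su:p H, 4 ma L, 5 po: H, 6 no L, 7 no L, 8 den L.
Parse left to right (heavy = foot alone; LL = one foot; stranded L unfooted): (ˈu:s) se (ˈsu:p) ma (ˈpo:) (no.ˈno) den.
Foot heads: 1, 3, 5, 7.
Primary stress on the rightmost head = syllable 7.
Primary stress: syllable 7 → u:s.se.su:p.ma.po:.no.ˈno.den.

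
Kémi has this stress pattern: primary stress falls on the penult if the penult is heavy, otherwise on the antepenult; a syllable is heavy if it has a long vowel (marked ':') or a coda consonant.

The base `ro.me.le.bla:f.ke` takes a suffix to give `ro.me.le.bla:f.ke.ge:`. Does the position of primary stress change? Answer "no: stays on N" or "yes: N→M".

no: stays on 4

Base `ro.me.le.bla:f.ke` (5 syllables):
  Weights: 3 le L, 4 bla:f H, 5 ke L.
  The penult (syllable 4, bla:f) is heavy, so it takes stress.
  → primary stress on syllable 4.
Suffixed `ro.me.le.bla:f.ke.ge:` (6 syllables):
  Weights: 4 bla:f H, 5 ke L, 6 ge: H.
  The penult (syllable 5, ke) is light, so stress falls on the antepenult (syllable 4, bla:f).
  → primary stress on syllable 4.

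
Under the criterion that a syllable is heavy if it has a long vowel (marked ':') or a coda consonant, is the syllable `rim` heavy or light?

`rim`: short vowel, closed (coda /m/). Closed → heavy.

heavy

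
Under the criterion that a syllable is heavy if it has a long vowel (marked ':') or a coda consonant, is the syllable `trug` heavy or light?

`trug`: short vowel, closed (coda /g/). Closed → heavy.

heavy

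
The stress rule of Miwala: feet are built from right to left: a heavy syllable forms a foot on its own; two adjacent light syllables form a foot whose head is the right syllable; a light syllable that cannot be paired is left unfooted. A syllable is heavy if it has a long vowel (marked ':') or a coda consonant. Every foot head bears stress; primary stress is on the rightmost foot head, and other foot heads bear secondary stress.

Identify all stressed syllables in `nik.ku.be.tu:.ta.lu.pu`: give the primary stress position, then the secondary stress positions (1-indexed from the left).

primary 7, secondary 1, 3, 4

Weights: 1 nik H, 2 ku L, 3 be L, 4 tu: H, 5 ta L, 6 lu L, 7 pu L.
Parse right to left (heavy = foot alone; LL = one foot; stranded L unfooted): (ˈnik) (ku.ˈbe) (ˈtu:) ta (lu.ˈpu).
Foot heads: 1, 3, 4, 7.
Primary stress on the rightmost head = syllable 7.
Secondary stress on 1, 3, 4: ˌnik.ku.ˌbe.ˌtu:.ta.lu.ˈpu.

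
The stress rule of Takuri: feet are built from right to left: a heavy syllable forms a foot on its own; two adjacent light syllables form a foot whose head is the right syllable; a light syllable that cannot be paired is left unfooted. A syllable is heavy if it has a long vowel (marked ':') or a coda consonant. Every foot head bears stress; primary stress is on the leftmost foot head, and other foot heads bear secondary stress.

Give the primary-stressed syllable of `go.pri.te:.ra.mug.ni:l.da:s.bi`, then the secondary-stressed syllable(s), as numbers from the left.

Weights: 1 go L, 2 pri L, 3 te: H, 4 ra L, 5 mug H, 6 ni:l H, 7 da:s H, 8 bi L.
Parse right to left (heavy = foot alone; LL = one foot; stranded L unfooted): (go.ˈpri) (ˈte:) ra (ˈmug) (ˈni:l) (ˈda:s) bi.
Foot heads: 2, 3, 5, 6, 7.
Primary stress on the leftmost head = syllable 2.
Secondary stress on 3, 5, 6, 7: go.ˈpri.ˌte:.ra.ˌmug.ˌni:l.ˌda:s.bi.

primary 2, secondary 3, 5, 6, 7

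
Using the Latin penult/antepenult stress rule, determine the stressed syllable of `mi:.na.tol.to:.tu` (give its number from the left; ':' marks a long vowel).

Classical Latin: stress the penult if heavy (long vowel or closed), else the antepenult.
Weights: 3 tol H, 4 to: H, 5 tu L.
The penult (syllable 4, to:) is heavy, so it takes stress.
Stress on syllable 4: mi:.na.tol.ˈto:.tu.

4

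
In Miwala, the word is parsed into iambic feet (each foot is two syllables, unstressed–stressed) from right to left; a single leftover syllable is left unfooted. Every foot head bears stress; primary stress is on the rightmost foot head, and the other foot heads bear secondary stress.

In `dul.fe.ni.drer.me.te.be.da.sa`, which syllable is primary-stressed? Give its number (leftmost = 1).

9

Parse right to left into iambic (σˈσ) feet: dul (fe.ˈni) (drer.ˈme) (te.ˈbe) (da.ˈsa). Syllable 1 is left unfooted.
Foot heads (stressed positions): 3, 5, 7, 9.
End Rule Rightmost: primary stress on the rightmost head = syllable 9.
Primary stress: syllable 9 → dul.fe.ni.drer.me.te.be.da.ˈsa.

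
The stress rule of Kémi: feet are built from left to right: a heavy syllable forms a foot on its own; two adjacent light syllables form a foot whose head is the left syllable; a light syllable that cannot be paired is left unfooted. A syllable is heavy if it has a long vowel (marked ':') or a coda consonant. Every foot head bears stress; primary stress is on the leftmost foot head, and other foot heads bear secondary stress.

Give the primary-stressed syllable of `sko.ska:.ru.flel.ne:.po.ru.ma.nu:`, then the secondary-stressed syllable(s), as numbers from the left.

primary 2, secondary 4, 5, 6, 9

Weights: 1 sko L, 2 ska: H, 3 ru L, 4 flel H, 5 ne: H, 6 po L, 7 ru L, 8 ma L, 9 nu: H.
Parse left to right (heavy = foot alone; LL = one foot; stranded L unfooted): sko (ˈska:) ru (ˈflel) (ˈne:) (ˈpo.ru) ma (ˈnu:).
Foot heads: 2, 4, 5, 6, 9.
Primary stress on the leftmost head = syllable 2.
Secondary stress on 4, 5, 6, 9: sko.ˈska:.ru.ˌflel.ˌne:.ˌpo.ru.ma.ˌnu:.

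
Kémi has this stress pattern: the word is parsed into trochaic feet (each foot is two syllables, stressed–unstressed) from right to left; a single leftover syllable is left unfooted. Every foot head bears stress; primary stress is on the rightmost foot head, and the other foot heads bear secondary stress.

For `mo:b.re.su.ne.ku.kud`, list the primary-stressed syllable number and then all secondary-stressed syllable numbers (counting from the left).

primary 5, secondary 1, 3

Parse right to left into trochaic (ˈσσ) feet: (ˈmo:b.re) (ˈsu.ne) (ˈku.kud).
Foot heads (stressed positions): 1, 3, 5.
End Rule Rightmost: primary stress on the rightmost head = syllable 5.
Secondary stress on 1, 3: ˌmo:b.re.ˌsu.ne.ˈku.kud.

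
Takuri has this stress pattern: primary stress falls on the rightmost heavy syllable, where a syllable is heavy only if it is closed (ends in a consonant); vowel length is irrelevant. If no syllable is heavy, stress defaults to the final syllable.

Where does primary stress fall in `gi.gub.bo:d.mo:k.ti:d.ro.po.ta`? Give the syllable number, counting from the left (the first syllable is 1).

Weights: 1 gi L, 2 gub H, 3 bo:d H, 4 mo:k H, 5 ti:d H, 6 ro L, 7 po L, 8 ta L.
Heavy syllables in the domain: 2, 3, 4, 5. The rightmost is syllable 5 (ti:d).
Primary stress: syllable 5 → gi.gub.bo:d.mo:k.ˈti:d.ro.po.ta.

5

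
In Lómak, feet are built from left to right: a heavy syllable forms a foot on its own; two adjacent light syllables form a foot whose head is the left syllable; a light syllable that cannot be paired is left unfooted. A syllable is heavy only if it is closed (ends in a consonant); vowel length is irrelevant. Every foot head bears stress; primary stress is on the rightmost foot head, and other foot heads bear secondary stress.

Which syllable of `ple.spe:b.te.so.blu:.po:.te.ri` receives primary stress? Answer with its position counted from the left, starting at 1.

Weights: 1 ple L, 2 spe:b H, 3 te L, 4 so L, 5 blu: L, 6 po: L, 7 te L, 8 ri L.
Parse left to right (heavy = foot alone; LL = one foot; stranded L unfooted): ple (ˈspe:b) (ˈte.so) (ˈblu:.po:) (ˈte.ri).
Foot heads: 2, 3, 5, 7.
Primary stress on the rightmost head = syllable 7.
Primary stress: syllable 7 → ple.spe:b.te.so.blu:.po:.ˈte.ri.

7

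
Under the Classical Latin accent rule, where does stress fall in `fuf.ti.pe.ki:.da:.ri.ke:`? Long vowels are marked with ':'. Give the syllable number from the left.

5

Classical Latin: stress the penult if heavy (long vowel or closed), else the antepenult.
Weights: 5 da: H, 6 ri L, 7 ke: H.
The penult (syllable 6, ri) is light, so stress falls on the antepenult (syllable 5, da:).
Stress on syllable 5: fuf.ti.pe.ki:.ˈda:.ri.ke:.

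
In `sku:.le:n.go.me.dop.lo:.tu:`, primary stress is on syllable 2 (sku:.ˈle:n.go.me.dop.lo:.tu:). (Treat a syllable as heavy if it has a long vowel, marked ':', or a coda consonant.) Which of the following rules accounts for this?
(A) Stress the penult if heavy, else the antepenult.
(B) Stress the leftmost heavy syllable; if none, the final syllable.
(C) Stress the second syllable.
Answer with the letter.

C

Rule A → syllable 6 (observed: 2).
Rule B → syllable 1 (observed: 2).
Rule C → syllable 2 ✓.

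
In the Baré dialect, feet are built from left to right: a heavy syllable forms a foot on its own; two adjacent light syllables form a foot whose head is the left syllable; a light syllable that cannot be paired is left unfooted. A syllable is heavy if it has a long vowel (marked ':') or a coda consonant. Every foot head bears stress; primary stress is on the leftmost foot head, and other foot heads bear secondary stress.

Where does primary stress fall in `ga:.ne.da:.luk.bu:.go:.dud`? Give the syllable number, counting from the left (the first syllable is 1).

1

Weights: 1 ga: H, 2 ne L, 3 da: H, 4 luk H, 5 bu: H, 6 go: H, 7 dud H.
Parse left to right (heavy = foot alone; LL = one foot; stranded L unfooted): (ˈga:) ne (ˈda:) (ˈluk) (ˈbu:) (ˈgo:) (ˈdud).
Foot heads: 1, 3, 4, 5, 6, 7.
Primary stress on the leftmost head = syllable 1.
Primary stress: syllable 1 → ˈga:.ne.da:.luk.bu:.go:.dud.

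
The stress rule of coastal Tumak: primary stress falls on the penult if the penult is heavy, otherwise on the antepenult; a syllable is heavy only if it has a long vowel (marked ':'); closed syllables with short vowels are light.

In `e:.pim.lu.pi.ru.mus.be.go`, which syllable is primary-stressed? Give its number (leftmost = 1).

Weights: 6 mus L, 7 be L, 8 go L.
The penult (syllable 7, be) is light, so stress falls on the antepenult (syllable 6, mus).
Primary stress: syllable 6 → e:.pim.lu.pi.ru.ˈmus.be.go.

6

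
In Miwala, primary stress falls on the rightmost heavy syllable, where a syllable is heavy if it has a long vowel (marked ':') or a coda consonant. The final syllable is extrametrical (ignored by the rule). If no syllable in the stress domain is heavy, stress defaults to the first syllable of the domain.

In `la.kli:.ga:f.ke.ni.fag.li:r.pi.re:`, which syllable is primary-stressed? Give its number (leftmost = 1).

7

The final syllable (9, re:) is extrametrical; the stress domain is syllables 1–8.
Weights: 1 la L, 2 kli: H, 3 ga:f H, 4 ke L, 5 ni L, 6 fag H, 7 li:r H, 8 pi L.
Heavy syllables in the domain: 2, 3, 6, 7. The rightmost is syllable 7 (li:r).
Primary stress: syllable 7 → la.kli:.ga:f.ke.ni.fag.ˈli:r.pi.re:.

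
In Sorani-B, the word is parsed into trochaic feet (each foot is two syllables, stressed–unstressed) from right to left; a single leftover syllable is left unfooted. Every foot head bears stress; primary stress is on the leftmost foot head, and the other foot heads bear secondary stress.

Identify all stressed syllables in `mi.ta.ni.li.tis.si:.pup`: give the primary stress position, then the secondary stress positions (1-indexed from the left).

Parse right to left into trochaic (ˈσσ) feet: mi (ˈta.ni) (ˈli.tis) (ˈsi:.pup). Syllable 1 is left unfooted.
Foot heads (stressed positions): 2, 4, 6.
End Rule Leftmost: primary stress on the leftmost head = syllable 2.
Secondary stress on 4, 6: mi.ˈta.ni.ˌli.tis.ˌsi:.pup.

primary 2, secondary 4, 6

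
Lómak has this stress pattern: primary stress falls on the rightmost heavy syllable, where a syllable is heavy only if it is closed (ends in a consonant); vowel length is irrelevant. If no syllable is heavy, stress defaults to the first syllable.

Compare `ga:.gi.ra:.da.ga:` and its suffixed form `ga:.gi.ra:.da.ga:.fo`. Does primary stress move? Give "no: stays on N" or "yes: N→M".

no: stays on 1

Base `ga:.gi.ra:.da.ga:` (5 syllables):
  Weights: 1 ga: L, 2 gi L, 3 ra: L, 4 da L, 5 ga: L.
  No heavy syllable in the domain; default to the first syllable = syllable 1.
  → primary stress on syllable 1.
Suffixed `ga:.gi.ra:.da.ga:.fo` (6 syllables):
  Weights: 1 ga: L, 2 gi L, 3 ra: L, 4 da L, 5 ga: L, 6 fo L.
  No heavy syllable in the domain; default to the first syllable = syllable 1.
  → primary stress on syllable 1.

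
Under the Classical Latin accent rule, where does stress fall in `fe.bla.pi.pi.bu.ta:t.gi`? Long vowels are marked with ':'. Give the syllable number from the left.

Classical Latin: stress the penult if heavy (long vowel or closed), else the antepenult.
Weights: 5 bu L, 6 ta:t H, 7 gi L.
The penult (syllable 6, ta:t) is heavy, so it takes stress.
Stress on syllable 6: fe.bla.pi.pi.bu.ˈta:t.gi.

6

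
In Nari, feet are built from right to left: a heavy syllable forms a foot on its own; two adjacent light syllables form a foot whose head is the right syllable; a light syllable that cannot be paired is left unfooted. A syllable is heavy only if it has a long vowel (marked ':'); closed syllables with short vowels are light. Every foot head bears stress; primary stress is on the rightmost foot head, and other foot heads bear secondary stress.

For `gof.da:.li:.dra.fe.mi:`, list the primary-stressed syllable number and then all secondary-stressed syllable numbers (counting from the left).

primary 6, secondary 2, 3, 5

Weights: 1 gof L, 2 da: H, 3 li: H, 4 dra L, 5 fe L, 6 mi: H.
Parse right to left (heavy = foot alone; LL = one foot; stranded L unfooted): gof (ˈda:) (ˈli:) (dra.ˈfe) (ˈmi:).
Foot heads: 2, 3, 5, 6.
Primary stress on the rightmost head = syllable 6.
Secondary stress on 2, 3, 5: gof.ˌda:.ˌli:.dra.ˌfe.ˈmi:.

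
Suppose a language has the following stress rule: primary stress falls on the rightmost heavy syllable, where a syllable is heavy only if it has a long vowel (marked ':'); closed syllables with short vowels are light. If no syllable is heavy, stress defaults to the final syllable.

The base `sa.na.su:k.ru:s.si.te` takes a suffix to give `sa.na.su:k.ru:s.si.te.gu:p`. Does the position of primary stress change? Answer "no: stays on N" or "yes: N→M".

yes: 4→7

Base `sa.na.su:k.ru:s.si.te` (6 syllables):
  Weights: 1 sa L, 2 na L, 3 su:k H, 4 ru:s H, 5 si L, 6 te L.
  Heavy syllables in the domain: 3, 4. The rightmost is syllable 4 (ru:s).
  → primary stress on syllable 4.
Suffixed `sa.na.su:k.ru:s.si.te.gu:p` (7 syllables):
  Weights: 1 sa L, 2 na L, 3 su:k H, 4 ru:s H, 5 si L, 6 te L, 7 gu:p H.
  Heavy syllables in the domain: 3, 4, 7. The rightmost is syllable 7 (gu:p).
  → primary stress on syllable 7.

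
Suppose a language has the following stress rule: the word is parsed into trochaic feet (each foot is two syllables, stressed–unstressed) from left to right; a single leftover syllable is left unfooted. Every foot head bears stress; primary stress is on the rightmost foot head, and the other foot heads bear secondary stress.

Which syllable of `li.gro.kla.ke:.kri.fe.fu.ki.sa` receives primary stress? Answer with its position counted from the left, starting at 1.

Parse left to right into trochaic (ˈσσ) feet: (ˈli.gro) (ˈkla.ke:) (ˈkri.fe) (ˈfu.ki) sa. Syllable 9 is left unfooted.
Foot heads (stressed positions): 1, 3, 5, 7.
End Rule Rightmost: primary stress on the rightmost head = syllable 7.
Primary stress: syllable 7 → li.gro.kla.ke:.kri.fe.ˈfu.ki.sa.

7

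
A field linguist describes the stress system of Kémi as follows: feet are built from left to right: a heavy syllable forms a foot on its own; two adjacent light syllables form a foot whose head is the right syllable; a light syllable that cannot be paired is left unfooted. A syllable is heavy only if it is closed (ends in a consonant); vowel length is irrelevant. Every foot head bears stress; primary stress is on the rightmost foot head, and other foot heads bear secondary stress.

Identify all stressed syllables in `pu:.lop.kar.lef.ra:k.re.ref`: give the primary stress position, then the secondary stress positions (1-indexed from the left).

primary 7, secondary 2, 3, 4, 5

Weights: 1 pu: L, 2 lop H, 3 kar H, 4 lef H, 5 ra:k H, 6 re L, 7 ref H.
Parse left to right (heavy = foot alone; LL = one foot; stranded L unfooted): pu: (ˈlop) (ˈkar) (ˈlef) (ˈra:k) re (ˈref).
Foot heads: 2, 3, 4, 5, 7.
Primary stress on the rightmost head = syllable 7.
Secondary stress on 2, 3, 4, 5: pu:.ˌlop.ˌkar.ˌlef.ˌra:k.re.ˈref.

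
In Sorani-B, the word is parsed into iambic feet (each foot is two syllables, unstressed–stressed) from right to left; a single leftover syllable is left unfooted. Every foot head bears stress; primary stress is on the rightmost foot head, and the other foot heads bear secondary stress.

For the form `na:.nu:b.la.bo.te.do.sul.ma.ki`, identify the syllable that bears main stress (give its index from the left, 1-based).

9

Parse right to left into iambic (σˈσ) feet: na: (nu:b.ˈla) (bo.ˈte) (do.ˈsul) (ma.ˈki). Syllable 1 is left unfooted.
Foot heads (stressed positions): 3, 5, 7, 9.
End Rule Rightmost: primary stress on the rightmost head = syllable 9.
Primary stress: syllable 9 → na:.nu:b.la.bo.te.do.sul.ma.ˈki.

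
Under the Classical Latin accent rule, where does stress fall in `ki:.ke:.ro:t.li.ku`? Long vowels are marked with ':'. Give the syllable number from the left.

3

Classical Latin: stress the penult if heavy (long vowel or closed), else the antepenult.
Weights: 3 ro:t H, 4 li L, 5 ku L.
The penult (syllable 4, li) is light, so stress falls on the antepenult (syllable 3, ro:t).
Stress on syllable 3: ki:.ke:.ˈro:t.li.ku.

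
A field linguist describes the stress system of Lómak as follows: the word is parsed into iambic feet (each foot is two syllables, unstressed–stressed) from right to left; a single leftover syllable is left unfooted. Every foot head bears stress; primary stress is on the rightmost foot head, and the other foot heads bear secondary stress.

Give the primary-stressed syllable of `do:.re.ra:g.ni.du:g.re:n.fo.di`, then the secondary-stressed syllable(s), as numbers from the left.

Parse right to left into iambic (σˈσ) feet: (do:.ˈre) (ra:g.ˈni) (du:g.ˈre:n) (fo.ˈdi).
Foot heads (stressed positions): 2, 4, 6, 8.
End Rule Rightmost: primary stress on the rightmost head = syllable 8.
Secondary stress on 2, 4, 6: do:.ˌre.ra:g.ˌni.du:g.ˌre:n.fo.ˈdi.

primary 8, secondary 2, 4, 6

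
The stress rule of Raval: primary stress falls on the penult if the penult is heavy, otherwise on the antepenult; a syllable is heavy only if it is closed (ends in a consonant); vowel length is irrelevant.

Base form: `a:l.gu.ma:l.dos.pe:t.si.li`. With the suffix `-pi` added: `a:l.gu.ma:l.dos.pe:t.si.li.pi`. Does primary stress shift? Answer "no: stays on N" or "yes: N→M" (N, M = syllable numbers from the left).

yes: 5→6

Base `a:l.gu.ma:l.dos.pe:t.si.li` (7 syllables):
  Weights: 5 pe:t H, 6 si L, 7 li L.
  The penult (syllable 6, si) is light, so stress falls on the antepenult (syllable 5, pe:t).
  → primary stress on syllable 5.
Suffixed `a:l.gu.ma:l.dos.pe:t.si.li.pi` (8 syllables):
  Weights: 6 si L, 7 li L, 8 pi L.
  The penult (syllable 7, li) is light, so stress falls on the antepenult (syllable 6, si).
  → primary stress on syllable 6.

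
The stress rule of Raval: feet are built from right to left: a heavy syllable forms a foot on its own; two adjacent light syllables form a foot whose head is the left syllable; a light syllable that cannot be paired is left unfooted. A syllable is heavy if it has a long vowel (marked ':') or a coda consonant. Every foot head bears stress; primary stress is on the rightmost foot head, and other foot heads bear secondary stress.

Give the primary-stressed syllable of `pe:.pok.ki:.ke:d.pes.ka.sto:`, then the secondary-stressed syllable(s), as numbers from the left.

primary 7, secondary 1, 2, 3, 4, 5

Weights: 1 pe: H, 2 pok H, 3 ki: H, 4 ke:d H, 5 pes H, 6 ka L, 7 sto: H.
Parse right to left (heavy = foot alone; LL = one foot; stranded L unfooted): (ˈpe:) (ˈpok) (ˈki:) (ˈke:d) (ˈpes) ka (ˈsto:).
Foot heads: 1, 2, 3, 4, 5, 7.
Primary stress on the rightmost head = syllable 7.
Secondary stress on 1, 2, 3, 4, 5: ˌpe:.ˌpok.ˌki:.ˌke:d.ˌpes.ka.ˈsto:.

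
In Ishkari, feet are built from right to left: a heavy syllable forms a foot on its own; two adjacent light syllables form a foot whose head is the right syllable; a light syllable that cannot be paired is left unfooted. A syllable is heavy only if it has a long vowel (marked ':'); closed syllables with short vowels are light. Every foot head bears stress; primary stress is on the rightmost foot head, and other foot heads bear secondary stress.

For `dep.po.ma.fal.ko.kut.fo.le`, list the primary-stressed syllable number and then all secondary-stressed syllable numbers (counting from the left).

primary 8, secondary 2, 4, 6

Weights: 1 dep L, 2 po L, 3 ma L, 4 fal L, 5 ko L, 6 kut L, 7 fo L, 8 le L.
Parse right to left (heavy = foot alone; LL = one foot; stranded L unfooted): (dep.ˈpo) (ma.ˈfal) (ko.ˈkut) (fo.ˈle).
Foot heads: 2, 4, 6, 8.
Primary stress on the rightmost head = syllable 8.
Secondary stress on 2, 4, 6: dep.ˌpo.ma.ˌfal.ko.ˌkut.fo.ˈle.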